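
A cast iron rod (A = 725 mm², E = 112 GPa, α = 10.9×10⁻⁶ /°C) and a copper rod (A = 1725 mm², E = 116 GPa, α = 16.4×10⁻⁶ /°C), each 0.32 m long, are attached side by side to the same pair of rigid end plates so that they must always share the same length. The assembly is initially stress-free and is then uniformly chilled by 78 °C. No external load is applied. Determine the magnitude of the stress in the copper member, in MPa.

The copper has the larger α, so on cooling it would change length more than the cast iron if both were free. The rigid plates force a common final length, so the copper is put into tension and the cast iron into compression, with equal and opposite forces P (no external load).
Compatibility of the two members (thermal + elastic change equal): (α₁ − α₂)ΔT = P·[1/(A₁E₁) + 1/(A₂E₂)].
|α₁ − α₂|·ΔT = 5.5×10⁻⁶ × 78 = 0.000429.
1/(A₁E₁) + 1/(A₂E₂) = 1/(725×112×10³) + 1/(1725×116×10³) = 1.731×10⁻⁸ N⁻¹.
P = 0.000429 / 1.731×10⁻⁸ = 24780 N = 24.78 kN.
σ_{copper} = P/A₂ = 24780/1725 = 14.36 MPa, tensile.

σ ≈ 14.4 MPa (tensile)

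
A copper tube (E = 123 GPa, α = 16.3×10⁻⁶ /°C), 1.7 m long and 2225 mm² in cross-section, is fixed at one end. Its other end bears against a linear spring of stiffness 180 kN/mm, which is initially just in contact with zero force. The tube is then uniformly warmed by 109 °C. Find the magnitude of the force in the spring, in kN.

P ≈ 257 kN

If the spring were absent the tube would lengthen by αΔT L = 16.3×10⁻⁶ × 109 × 1700 = 3.02 mm.
With a force P in the spring, the elastic change of the tube is PL/(AE) and that of the spring is P/k; compatibility requires their sum to equal δ_free.
So P = δ_free / [L/(AE) + 1/k] = 3.02 / [ 1700/(2225×123×10³) + 1/(180×10³) ].
P = 3.02 / 1.177×10⁻⁵ = 256700 N.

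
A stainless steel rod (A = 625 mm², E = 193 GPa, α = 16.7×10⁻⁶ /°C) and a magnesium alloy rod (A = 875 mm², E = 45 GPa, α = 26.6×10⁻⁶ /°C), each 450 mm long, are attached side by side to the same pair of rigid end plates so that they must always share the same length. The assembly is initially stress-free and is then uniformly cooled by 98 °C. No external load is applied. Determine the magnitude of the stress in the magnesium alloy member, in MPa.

Equilibrium of a rigid end plate with no external load gives equal and opposite internal forces ±P in the two members. Since α_{magnesium alloy} > α_{stainless steel}, cooling drives the magnesium alloy into tension and the stainless steel into compression.
Setting the final lengths equal and cancelling L: (α₁ − α₂)ΔT = P/(A₁E₁) + P/(A₂E₂).
|α₁ − α₂|·ΔT = 9.9×10⁻⁶ × 98 = 0.0009702.
1/(A₁E₁) + 1/(A₂E₂) = 1/(625×193×10³) + 1/(875×45×10³) = 3.369×10⁻⁸ N⁻¹.
So P = 0.0009702 / 3.369×10⁻⁸ = 28.8 kN.
σ_{magnesium alloy} = P/A₂ = 28800/875 = 32.91 MPa, tensile.

σ ≈ 32.9 MPa (tensile)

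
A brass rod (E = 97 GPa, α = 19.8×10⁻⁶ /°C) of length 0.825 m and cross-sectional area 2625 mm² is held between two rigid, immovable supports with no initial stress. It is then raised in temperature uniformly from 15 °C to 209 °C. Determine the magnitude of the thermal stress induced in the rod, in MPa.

Because both ends are immovable the net strain is zero, and the suppressed thermal strain is αΔT = 19.8×10⁻⁶ × 194 = 3841.2×10⁻⁶.
Hence σ = E·αΔT = 97×10³ × 3841.2×10⁻⁶ = 372.6 MPa, compressive.

σ ≈ 373 MPa (compressive)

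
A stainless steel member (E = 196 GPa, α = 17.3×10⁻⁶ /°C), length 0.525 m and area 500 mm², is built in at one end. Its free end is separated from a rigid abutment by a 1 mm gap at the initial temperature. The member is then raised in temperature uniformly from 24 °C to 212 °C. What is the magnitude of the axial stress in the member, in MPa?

Unrestrained expansion: δ_free = αΔT L = 17.3×10⁻⁶ × 188 × 525 = 1.708 mm.
After closing the 1 mm clearance, 1.708 − 1 = 0.7075 mm of expansion remains to be suppressed by the wall.
So σ = E(δ_free − g)/L = 196×10³ × 0.7075/525 = 264.1 MPa.

σ ≈ 264 MPa (compressive)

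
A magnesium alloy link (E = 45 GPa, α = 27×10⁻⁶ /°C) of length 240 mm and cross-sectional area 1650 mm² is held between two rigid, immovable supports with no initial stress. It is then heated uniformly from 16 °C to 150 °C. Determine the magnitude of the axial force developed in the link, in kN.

P ≈ 269 kN (compressive)

The ends cannot move, so σ = EαΔT = 45×10³ × 27×10⁻⁶ × 134 = 162.8 MPa.
P = AEαΔT = 1650 × 45×10³ × 27×10⁻⁶ × 134 = 268.6 kN (compressive).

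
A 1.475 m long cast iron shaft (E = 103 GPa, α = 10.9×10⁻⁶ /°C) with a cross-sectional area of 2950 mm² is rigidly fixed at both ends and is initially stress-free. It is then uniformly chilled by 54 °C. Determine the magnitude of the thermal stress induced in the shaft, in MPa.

σ ≈ 60.6 MPa (tensile)

Because both ends are immovable the net strain is zero, and the suppressed thermal strain is αΔT = 10.9×10⁻⁶ × 54 = 588.6×10⁻⁶.
Hence σ = E·αΔT = 103×10³ × 588.6×10⁻⁶ = 60.63 MPa, tensile.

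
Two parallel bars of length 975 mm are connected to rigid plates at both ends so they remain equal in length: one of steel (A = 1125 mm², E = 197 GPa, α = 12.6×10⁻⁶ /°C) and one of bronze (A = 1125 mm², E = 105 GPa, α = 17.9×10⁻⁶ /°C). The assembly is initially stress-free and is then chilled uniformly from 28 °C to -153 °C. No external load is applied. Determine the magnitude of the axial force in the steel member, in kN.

Both members must finish at the same length. With the larger α, the bronze tends to over-contract; the plates restrain it, putting the bronze in tension and the steel in compression. With no external load the two internal forces are equal and opposite, magnitude P.
Compatibility of the two members (thermal + elastic change equal): (α₁ − α₂)ΔT = P·[1/(A₁E₁) + 1/(A₂E₂)].
|α₁ − α₂|·ΔT = 5.3×10⁻⁶ × 181 = 0.0009593.
1/(A₁E₁) + 1/(A₂E₂) = 1/(1125×197×10³) + 1/(1125×105×10³) = 1.298×10⁻⁸ N⁻¹.
So P = 0.0009593 / 1.298×10⁻⁸ = 73.92 kN.

P ≈ 73.9 kN (compressive in the steel)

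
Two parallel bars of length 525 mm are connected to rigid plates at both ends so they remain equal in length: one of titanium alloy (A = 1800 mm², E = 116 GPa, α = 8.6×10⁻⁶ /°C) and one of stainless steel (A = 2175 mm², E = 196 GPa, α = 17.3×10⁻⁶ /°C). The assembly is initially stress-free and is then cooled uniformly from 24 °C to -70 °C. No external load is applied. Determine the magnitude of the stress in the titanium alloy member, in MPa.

Both members must finish at the same length. With the larger α, the stainless steel tends to over-contract; the plates restrain it, putting the stainless steel in tension and the titanium alloy in compression. With no external load the two internal forces are equal and opposite, magnitude P.
Equating the net (thermal + elastic) strains gives |α₁ − α₂|·ΔT = P·[1/(A₁E₁) + 1/(A₂E₂)].
|α₁ − α₂|·ΔT = 8.7×10⁻⁶ × 94 = 0.0008178.
1/(A₁E₁) + 1/(A₂E₂) = 1/(1800×116×10³) + 1/(2175×196×10³) = 7.135×10⁻⁹ N⁻¹.
So P = 0.0008178 / 7.135×10⁻⁹ = 114.6 kN.
σ_{titanium alloy} = P/A₁ = 114600/1800 = 63.68 MPa, compressive.

σ ≈ 63.7 MPa (compressive)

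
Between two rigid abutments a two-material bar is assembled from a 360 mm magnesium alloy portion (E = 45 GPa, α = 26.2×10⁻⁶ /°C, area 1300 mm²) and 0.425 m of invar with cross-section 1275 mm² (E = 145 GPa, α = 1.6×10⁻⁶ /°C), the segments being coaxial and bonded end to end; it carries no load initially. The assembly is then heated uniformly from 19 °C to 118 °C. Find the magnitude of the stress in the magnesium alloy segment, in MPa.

σ ≈ 91.1 MPa (compressive)

If the supports were absent, the total length change would be Σ αᵢΔT Lᵢ = 26.2×10⁻⁶×99×360 + 1.6×10⁻⁶×99×425 = 1.001 mm.
The rigid supports impose zero overall length change; the single axial force P common to all segments must satisfy P Σ Lᵢ/(AᵢEᵢ) = δ_free.
Σ Lᵢ/(AᵢEᵢ) = 360/(1300×45×10³) + 425/(1275×145×10³) = 8.453×10⁻⁶ mm/N.
So P = 1.001 / 8.453×10⁻⁶ = 118.4 kN, compressive.
σ_{magnesium alloy} = P / A = 118400 / 1300 = 91.1 MPa.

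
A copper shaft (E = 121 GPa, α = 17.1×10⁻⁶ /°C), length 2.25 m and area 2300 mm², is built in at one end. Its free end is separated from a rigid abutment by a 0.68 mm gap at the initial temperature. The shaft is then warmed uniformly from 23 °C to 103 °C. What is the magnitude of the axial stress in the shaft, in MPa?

σ ≈ 129 MPa (compressive)

Free thermal elongation = αΔT L = 17.1×10⁻⁶ × 80 × 2250 = 3.078 mm.
This exceeds the 0.68 mm gap, so the wall pushes back. The portion of expansion that must be recovered elastically is δ_free − gap = 3.078 − 0.68 = 2.398 mm.
That suppressed elongation corresponds to σ = E·Δ/L = 121×10³ × 2.398/2250 = 129 MPa.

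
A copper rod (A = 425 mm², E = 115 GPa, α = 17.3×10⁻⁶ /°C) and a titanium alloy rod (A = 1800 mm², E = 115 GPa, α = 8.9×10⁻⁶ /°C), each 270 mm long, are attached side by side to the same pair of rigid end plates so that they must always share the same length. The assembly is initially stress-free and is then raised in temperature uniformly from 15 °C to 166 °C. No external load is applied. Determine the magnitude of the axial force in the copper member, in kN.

P ≈ 50.2 kN (compressive in the copper)

Equilibrium of a rigid end plate with no external load gives equal and opposite internal forces ±P in the two members. Since α_{copper} > α_{titanium alloy}, heating drives the copper into compression and the titanium alloy into tension.
Equating the net (thermal + elastic) strains gives |α₁ − α₂|·ΔT = P·[1/(A₁E₁) + 1/(A₂E₂)].
|α₁ − α₂|·ΔT = 8.4×10⁻⁶ × 151 = 0.001268.
1/(A₁E₁) + 1/(A₂E₂) = 1/(425×115×10³) + 1/(1800×115×10³) = 2.529×10⁻⁸ N⁻¹.
P = 0.001268 / 2.529×10⁻⁸ = 50150 N = 50.15 kN.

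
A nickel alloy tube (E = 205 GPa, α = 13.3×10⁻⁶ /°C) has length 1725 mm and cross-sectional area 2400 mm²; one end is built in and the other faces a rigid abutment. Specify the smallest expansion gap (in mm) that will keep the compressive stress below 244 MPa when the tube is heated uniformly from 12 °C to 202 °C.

g ≈ 2.31 mm

With no wall the tube would lengthen by αΔT L = 13.3×10⁻⁶ × 190 × 1725 = 4.359 mm.
A stress of 244 MPa corresponds to the wall pushing the tube back by σL/E = 244×1725/(205×10³) = 2.053 mm.
So the gap has to take up the difference, g_min = δ_free − σL/E = 4.359 − 2.053 = 2.306 mm.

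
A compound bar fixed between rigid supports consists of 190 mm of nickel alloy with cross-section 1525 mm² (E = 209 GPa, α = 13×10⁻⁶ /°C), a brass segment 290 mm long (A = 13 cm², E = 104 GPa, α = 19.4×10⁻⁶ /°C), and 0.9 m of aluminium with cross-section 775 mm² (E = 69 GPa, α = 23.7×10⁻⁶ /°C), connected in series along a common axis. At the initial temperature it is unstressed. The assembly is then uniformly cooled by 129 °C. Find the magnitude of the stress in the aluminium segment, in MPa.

σ ≈ 250 MPa (tensile)

If the supports were absent, the total length change would be Σ αᵢΔT Lᵢ = 13×10⁻⁶×129×190 + 19.4×10⁻⁶×129×290 + 23.7×10⁻⁶×129×900 = 3.796 mm.
The walls prevent any net length change, so an axial force P (same in every segment) develops. Compatibility: P · Σ Lᵢ/(AᵢEᵢ) = δ_free.
The series flexibility is Σ Lᵢ/(AᵢEᵢ) = 190/(1525×209×10³) + 290/(1300×104×10³) + 900/(775×69×10³) = 1.957×10⁻⁵ mm/N.
So P = 3.796 / 1.957×10⁻⁵ = 194 kN, tensile.
σ_{aluminium} = P / A = 194000 / 775 = 250.3 MPa.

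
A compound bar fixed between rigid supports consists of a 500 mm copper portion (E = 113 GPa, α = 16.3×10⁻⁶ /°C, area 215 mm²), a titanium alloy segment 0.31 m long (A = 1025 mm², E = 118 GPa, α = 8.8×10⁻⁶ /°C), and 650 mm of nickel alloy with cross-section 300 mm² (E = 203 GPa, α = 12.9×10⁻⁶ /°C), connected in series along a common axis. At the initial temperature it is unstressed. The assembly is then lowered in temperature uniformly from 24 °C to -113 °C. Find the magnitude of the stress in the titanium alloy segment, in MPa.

Free thermal contraction of the whole bar: Σ αᵢΔT Lᵢ = 16.3×10⁻⁶×137×500 + 8.8×10⁻⁶×137×310 + 12.9×10⁻⁶×137×650 = 2.639 mm.
The rigid supports impose zero overall length change; the single axial force P common to all segments must satisfy P Σ Lᵢ/(AᵢEᵢ) = δ_free.
The series flexibility is Σ Lᵢ/(AᵢEᵢ) = 500/(215×113×10³) + 310/(1025×118×10³) + 650/(300×203×10³) = 3.382×10⁻⁵ mm/N.
So P = 2.639 / 3.382×10⁻⁵ = 78.04 kN, tensile.
σ_{titanium alloy} = P / A = 78040 / 1025 = 76.14 MPa.

σ ≈ 76.1 MPa (tensile)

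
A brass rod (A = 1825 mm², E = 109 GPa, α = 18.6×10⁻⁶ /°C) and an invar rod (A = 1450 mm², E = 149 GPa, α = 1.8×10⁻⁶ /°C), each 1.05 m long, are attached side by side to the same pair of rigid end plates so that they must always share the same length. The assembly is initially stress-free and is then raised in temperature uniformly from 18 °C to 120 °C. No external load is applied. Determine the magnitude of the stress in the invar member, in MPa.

Both members must finish at the same length. With the larger α, the brass tends to over-expand; the plates restrain it, putting the brass in compression and the invar in tension. With no external load the two internal forces are equal and opposite, magnitude P.
Equating the net (thermal + elastic) strains gives |α₁ − α₂|·ΔT = P·[1/(A₁E₁) + 1/(A₂E₂)].
|α₁ − α₂|·ΔT = 16.8×10⁻⁶ × 102 = 0.001714.
1/(A₁E₁) + 1/(A₂E₂) = 1/(1825×109×10³) + 1/(1450×149×10³) = 9.656×10⁻⁹ N⁻¹.
So P = 0.001714 / 9.656×10⁻⁹ = 177.5 kN.
σ_{invar} = P/A₂ = 177500/1450 = 122.4 MPa, tensile.

σ ≈ 122 MPa (tensile)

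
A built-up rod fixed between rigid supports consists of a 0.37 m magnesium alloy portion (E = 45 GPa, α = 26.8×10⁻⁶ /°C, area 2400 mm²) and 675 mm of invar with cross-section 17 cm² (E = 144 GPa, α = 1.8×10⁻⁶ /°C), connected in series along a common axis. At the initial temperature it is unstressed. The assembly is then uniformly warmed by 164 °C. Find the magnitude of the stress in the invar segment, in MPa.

σ ≈ 174 MPa (compressive)

With the walls removed the bar would change length by δ_free = Σ αᵢΔT Lᵢ = 26.8×10⁻⁶×164×370 + 1.8×10⁻⁶×164×675 = 1.825 mm.
Since the ends are fixed, an axial force P builds up, equal in every segment, with P · Σ Lᵢ/(AᵢEᵢ) = δ_free.
Σ Lᵢ/(AᵢEᵢ) = 370/(2400×45×10³) + 675/(1700×144×10³) = 6.183×10⁻⁶ mm/N.
So P = 1.825 / 6.183×10⁻⁶ = 295.2 kN, compressive.
σ_{invar} = P / A = 295200 / 1700 = 173.7 MPa.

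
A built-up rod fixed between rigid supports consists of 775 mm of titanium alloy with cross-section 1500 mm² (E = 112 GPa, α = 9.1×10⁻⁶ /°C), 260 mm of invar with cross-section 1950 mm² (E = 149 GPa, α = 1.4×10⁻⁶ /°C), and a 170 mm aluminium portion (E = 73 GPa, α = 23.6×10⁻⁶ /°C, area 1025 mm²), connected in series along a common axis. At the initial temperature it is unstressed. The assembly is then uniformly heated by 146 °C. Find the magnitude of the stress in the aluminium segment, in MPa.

σ ≈ 209 MPa (compressive)

With the walls removed the bar would change length by δ_free = Σ αᵢΔT Lᵢ = 9.1×10⁻⁶×146×775 + 1.4×10⁻⁶×146×260 + 23.6×10⁻⁶×146×170 = 1.669 mm.
The walls prevent any net length change, so an axial force P (same in every segment) develops. Compatibility: P · Σ Lᵢ/(AᵢEᵢ) = δ_free.
Σ Lᵢ/(AᵢEᵢ) = 775/(1500×112×10³) + 260/(1950×149×10³) + 170/(1025×73×10³) = 7.78×10⁻⁶ mm/N.
Hence P = δ_free / Σ(L/AE) = 1.669/7.78×10⁻⁶ = 214.5 kN (compressive).
σ_{aluminium} = P / A = 214500 / 1025 = 209.2 MPa.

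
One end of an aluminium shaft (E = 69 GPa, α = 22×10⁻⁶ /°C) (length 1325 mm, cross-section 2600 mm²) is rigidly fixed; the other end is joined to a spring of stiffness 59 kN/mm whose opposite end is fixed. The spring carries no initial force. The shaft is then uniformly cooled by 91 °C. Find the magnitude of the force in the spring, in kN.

If the spring were absent the shaft would shorten by αΔT L = 22×10⁻⁶ × 91 × 1325 = 2.653 mm.
With a force P in the spring, the elastic change of the shaft is PL/(AE) and that of the spring is P/k; compatibility requires their sum to equal δ_free.
So P = δ_free / [L/(AE) + 1/k] = 2.653 / [ 1325/(2600×69×10³) + 1/(59×10³) ].
P = 2.653 / 2.433×10⁻⁵ = 109000 N.

P ≈ 109 kN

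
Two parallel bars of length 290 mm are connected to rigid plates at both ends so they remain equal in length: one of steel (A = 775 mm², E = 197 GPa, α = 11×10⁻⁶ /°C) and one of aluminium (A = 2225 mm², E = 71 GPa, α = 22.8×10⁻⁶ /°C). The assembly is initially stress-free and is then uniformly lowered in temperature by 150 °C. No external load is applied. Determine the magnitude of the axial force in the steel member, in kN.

The aluminium has the larger α, so on cooling it would change length more than the steel if both were free. The rigid plates force a common final length, so the aluminium is put into tension and the steel into compression, with equal and opposite forces P (no external load).
Equating the net (thermal + elastic) strains gives |α₁ − α₂|·ΔT = P·[1/(A₁E₁) + 1/(A₂E₂)].
|α₁ − α₂|·ΔT = 11.8×10⁻⁶ × 150 = 0.00177.
1/(A₁E₁) + 1/(A₂E₂) = 1/(775×197×10³) + 1/(2225×71×10³) = 1.288×10⁻⁸ N⁻¹.
So P = 0.00177 / 1.288×10⁻⁸ = 137.4 kN.

P ≈ 137 kN (compressive in the steel)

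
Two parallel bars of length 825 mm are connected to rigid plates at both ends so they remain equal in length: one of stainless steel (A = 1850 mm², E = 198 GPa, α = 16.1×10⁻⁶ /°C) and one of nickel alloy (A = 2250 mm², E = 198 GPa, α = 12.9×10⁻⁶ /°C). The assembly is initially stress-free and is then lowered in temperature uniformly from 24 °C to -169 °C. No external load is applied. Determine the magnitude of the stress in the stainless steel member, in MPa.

Equilibrium of a rigid end plate with no external load gives equal and opposite internal forces ±P in the two members. Since α_{stainless steel} > α_{nickel alloy}, cooling drives the stainless steel into tension and the nickel alloy into compression.
Setting the final lengths equal and cancelling L: (α₁ − α₂)ΔT = P/(A₁E₁) + P/(A₂E₂).
|α₁ − α₂|·ΔT = 3.2×10⁻⁶ × 193 = 0.0006176.
1/(A₁E₁) + 1/(A₂E₂) = 1/(1850×198×10³) + 1/(2250×198×10³) = 4.975×10⁻⁹ N⁻¹.
So P = 0.0006176 / 4.975×10⁻⁹ = 124.1 kN.
σ_{stainless steel} = P/A₁ = 124100/1850 = 67.11 MPa, tensile.

σ ≈ 67.1 MPa (tensile)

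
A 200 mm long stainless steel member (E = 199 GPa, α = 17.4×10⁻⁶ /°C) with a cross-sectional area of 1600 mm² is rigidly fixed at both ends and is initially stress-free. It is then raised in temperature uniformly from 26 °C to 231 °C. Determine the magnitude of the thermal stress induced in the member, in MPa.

Because both ends are immovable the net strain is zero, and the suppressed thermal strain is αΔT = 17.4×10⁻⁶ × 205 = 3567×10⁻⁶.
σ = EαΔT = 199×10³ × 17.4×10⁻⁶ × 205 = 709.8 MPa (compressive; the member is trying to expand).

σ ≈ 710 MPa (compressive)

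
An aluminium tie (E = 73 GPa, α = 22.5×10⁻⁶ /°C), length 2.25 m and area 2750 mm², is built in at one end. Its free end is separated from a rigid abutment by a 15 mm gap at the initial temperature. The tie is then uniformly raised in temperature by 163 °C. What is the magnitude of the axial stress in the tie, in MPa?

σ ≈ 0 MPa

Free thermal elongation = αΔT L = 22.5×10⁻⁶ × 163 × 2250 = 8.252 mm.
Since δ_free = 8.25 mm is less than the 15 mm gap, the tie never touches the wall. No axial force develops.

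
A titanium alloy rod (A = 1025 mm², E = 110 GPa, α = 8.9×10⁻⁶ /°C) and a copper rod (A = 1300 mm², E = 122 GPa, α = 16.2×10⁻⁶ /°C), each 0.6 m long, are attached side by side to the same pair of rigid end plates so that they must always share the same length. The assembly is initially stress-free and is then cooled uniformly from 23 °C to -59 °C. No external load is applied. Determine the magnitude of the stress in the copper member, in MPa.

Equilibrium of a rigid end plate with no external load gives equal and opposite internal forces ±P in the two members. Since α_{copper} > α_{titanium alloy}, cooling drives the copper into tension and the titanium alloy into compression.
Equating the net (thermal + elastic) strains gives |α₁ − α₂|·ΔT = P·[1/(A₁E₁) + 1/(A₂E₂)].
|α₁ − α₂|·ΔT = 7.3×10⁻⁶ × 82 = 0.0005986.
1/(A₁E₁) + 1/(A₂E₂) = 1/(1025×110×10³) + 1/(1300×122×10³) = 1.517×10⁻⁸ N⁻¹.
P = 0.0005986 / 1.517×10⁻⁸ = 39450 N = 39.45 kN.
σ_{copper} = P/A₂ = 39450/1300 = 30.34 MPa, tensile.

σ ≈ 30.3 MPa (tensile)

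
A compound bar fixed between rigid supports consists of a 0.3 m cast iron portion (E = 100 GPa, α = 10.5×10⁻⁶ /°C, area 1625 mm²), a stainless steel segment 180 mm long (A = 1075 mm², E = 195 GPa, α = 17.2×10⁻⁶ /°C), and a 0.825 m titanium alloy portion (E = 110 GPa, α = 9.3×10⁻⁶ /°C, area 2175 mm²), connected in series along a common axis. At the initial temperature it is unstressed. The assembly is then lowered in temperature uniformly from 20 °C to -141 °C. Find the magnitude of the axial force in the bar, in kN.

Free thermal contraction of the whole bar: Σ αᵢΔT Lᵢ = 10.5×10⁻⁶×161×300 + 17.2×10⁻⁶×161×180 + 9.3×10⁻⁶×161×825 = 2.241 mm.
The rigid supports impose zero overall length change; the single axial force P common to all segments must satisfy P Σ Lᵢ/(AᵢEᵢ) = δ_free.
The series flexibility is Σ Lᵢ/(AᵢEᵢ) = 300/(1625×100×10³) + 180/(1075×195×10³) + 825/(2175×110×10³) = 6.153×10⁻⁶ mm/N.
So P = 2.241 / 6.153×10⁻⁶ = 364.2 kN, tensile.

P ≈ 364 kN (tensile)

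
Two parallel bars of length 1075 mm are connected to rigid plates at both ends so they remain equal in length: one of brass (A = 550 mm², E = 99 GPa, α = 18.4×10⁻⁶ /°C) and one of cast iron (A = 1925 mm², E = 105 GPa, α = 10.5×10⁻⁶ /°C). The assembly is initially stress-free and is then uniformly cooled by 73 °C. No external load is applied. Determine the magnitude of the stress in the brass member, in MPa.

Both members must finish at the same length. With the larger α, the brass tends to over-contract; the plates restrain it, putting the brass in tension and the cast iron in compression. With no external load the two internal forces are equal and opposite, magnitude P.
Setting the final lengths equal and cancelling L: (α₁ − α₂)ΔT = P/(A₁E₁) + P/(A₂E₂).
|α₁ − α₂|·ΔT = 7.9×10⁻⁶ × 73 = 0.0005767.
1/(A₁E₁) + 1/(A₂E₂) = 1/(550×99×10³) + 1/(1925×105×10³) = 2.331×10⁻⁸ N⁻¹.
So P = 0.0005767 / 2.331×10⁻⁸ = 24.74 kN.
σ_{brass} = P/A₁ = 24740/550 = 44.98 MPa, tensile.

σ ≈ 45 MPa (tensile)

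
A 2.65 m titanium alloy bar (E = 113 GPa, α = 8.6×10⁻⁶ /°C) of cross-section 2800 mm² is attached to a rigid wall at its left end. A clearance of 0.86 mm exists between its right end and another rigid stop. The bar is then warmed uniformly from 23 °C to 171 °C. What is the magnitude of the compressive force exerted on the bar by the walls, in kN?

Free thermal elongation = αΔT L = 8.6×10⁻⁶ × 148 × 2650 = 3.373 mm.
After closing the 0.86 mm clearance, 3.373 − 0.86 = 2.513 mm of expansion remains to be suppressed by the wall.
Compatibility: PL/(AE) = 2.513 mm, so σ = P/A = E × (2.513/2650) = 107.2 MPa.
P = σA = 107.2 × 2800 = 300 kN.

P ≈ 300 kN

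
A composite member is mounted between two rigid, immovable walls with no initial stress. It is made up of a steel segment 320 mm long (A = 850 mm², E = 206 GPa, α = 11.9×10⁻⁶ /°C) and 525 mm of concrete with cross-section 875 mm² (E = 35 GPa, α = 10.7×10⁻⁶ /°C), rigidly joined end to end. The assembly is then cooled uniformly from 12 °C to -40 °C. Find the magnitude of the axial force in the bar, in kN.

Free thermal contraction of the whole bar: Σ αᵢΔT Lᵢ = 11.9×10⁻⁶×52×320 + 10.7×10⁻⁶×52×525 = 0.4901 mm.
The rigid supports impose zero overall length change; the single axial force P common to all segments must satisfy P Σ Lᵢ/(AᵢEᵢ) = δ_free.
Σ Lᵢ/(AᵢEᵢ) = 320/(850×206×10³) + 525/(875×35×10³) = 1.897×10⁻⁵ mm/N.
So P = 0.4901 / 1.897×10⁻⁵ = 25.84 kN, tensile.

P ≈ 25.8 kN (tensile)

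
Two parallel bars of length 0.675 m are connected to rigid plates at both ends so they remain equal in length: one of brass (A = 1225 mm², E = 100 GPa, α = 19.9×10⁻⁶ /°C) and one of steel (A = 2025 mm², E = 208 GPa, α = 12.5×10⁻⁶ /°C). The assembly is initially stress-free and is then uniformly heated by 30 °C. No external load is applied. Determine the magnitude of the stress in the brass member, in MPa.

σ ≈ 17.2 MPa (compressive)

The brass has the larger α, so on heating it would change length more than the steel if both were free. The rigid plates force a common final length, so the brass is put into compression and the steel into tension, with equal and opposite forces P (no external load).
Compatibility of the two members (thermal + elastic change equal): (α₁ − α₂)ΔT = P·[1/(A₁E₁) + 1/(A₂E₂)].
|α₁ − α₂|·ΔT = 7.4×10⁻⁶ × 30 = 0.000222.
1/(A₁E₁) + 1/(A₂E₂) = 1/(1225×100×10³) + 1/(2025×208×10³) = 1.054×10⁻⁸ N⁻¹.
P = 0.000222 / 1.054×10⁻⁸ = 21070 N = 21.07 kN.
σ_{brass} = P/A₁ = 21070/1225 = 17.2 MPa, compressive.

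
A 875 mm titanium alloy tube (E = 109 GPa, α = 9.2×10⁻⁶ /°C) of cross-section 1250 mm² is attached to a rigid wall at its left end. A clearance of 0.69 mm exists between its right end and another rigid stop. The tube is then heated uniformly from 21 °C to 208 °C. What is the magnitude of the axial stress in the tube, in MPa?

If the wall were absent the tube would grow by αΔT L = 9.2×10⁻⁶ × 187 × 875 = 1.505 mm.
The gap closes (δ_free > 0.69 mm) and the wall then resists a further 1.505 − 0.69 = 0.8153 mm of expansion.
That suppressed elongation corresponds to σ = E·Δ/L = 109×10³ × 0.8153/875 = 101.6 MPa.

σ ≈ 102 MPa (compressive)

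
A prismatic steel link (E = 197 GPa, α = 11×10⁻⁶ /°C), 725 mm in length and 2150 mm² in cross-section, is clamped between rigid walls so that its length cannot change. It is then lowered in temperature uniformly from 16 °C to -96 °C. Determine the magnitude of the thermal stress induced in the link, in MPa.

With length fixed, the mechanical strain must cancel the thermal strain αΔT = 11×10⁻⁶ × 112 = 1232×10⁻⁶.
σ = EαΔT = 197×10³ × 11×10⁻⁶ × 112 = 242.7 MPa (tensile; the link is trying to contract).

σ ≈ 243 MPa (tensile)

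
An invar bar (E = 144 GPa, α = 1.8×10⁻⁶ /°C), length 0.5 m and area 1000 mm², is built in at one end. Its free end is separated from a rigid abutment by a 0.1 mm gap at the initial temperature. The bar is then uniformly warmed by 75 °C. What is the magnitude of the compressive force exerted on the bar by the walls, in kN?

P ≈ 0 kN

Free thermal elongation = αΔT L = 1.8×10⁻⁶ × 75 × 500 = 0.0675 mm.
Since δ_free = 0.0675 mm is less than the 0.1 mm gap, the bar never touches the wall. No axial force develops.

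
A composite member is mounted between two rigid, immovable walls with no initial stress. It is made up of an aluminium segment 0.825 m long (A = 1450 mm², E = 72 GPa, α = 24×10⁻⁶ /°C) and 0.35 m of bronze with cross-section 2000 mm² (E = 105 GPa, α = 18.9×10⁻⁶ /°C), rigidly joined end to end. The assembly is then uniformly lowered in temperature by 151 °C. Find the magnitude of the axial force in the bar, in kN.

P ≈ 417 kN (tensile)

Free thermal contraction of the whole bar: Σ αᵢΔT Lᵢ = 24×10⁻⁶×151×825 + 18.9×10⁻⁶×151×350 = 3.989 mm.
The walls prevent any net length change, so an axial force P (same in every segment) develops. Compatibility: P · Σ Lᵢ/(AᵢEᵢ) = δ_free.
The series flexibility is Σ Lᵢ/(AᵢEᵢ) = 825/(1450×72×10³) + 350/(2000×105×10³) = 9.569×10⁻⁶ mm/N.
Hence P = δ_free / Σ(L/AE) = 3.989/9.569×10⁻⁶ = 416.8 kN (tensile).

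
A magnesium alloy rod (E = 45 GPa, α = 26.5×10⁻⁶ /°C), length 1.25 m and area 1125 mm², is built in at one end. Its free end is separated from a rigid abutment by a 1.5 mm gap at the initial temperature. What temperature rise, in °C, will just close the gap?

ΔT ≈ 45.3 °C

Contact occurs when the free expansion equals the gap: αΔT L = 1.5 mm.
So ΔT = g/(αL) = 1.5/(26.5×10⁻⁶ × 1250) = 45.28 °C.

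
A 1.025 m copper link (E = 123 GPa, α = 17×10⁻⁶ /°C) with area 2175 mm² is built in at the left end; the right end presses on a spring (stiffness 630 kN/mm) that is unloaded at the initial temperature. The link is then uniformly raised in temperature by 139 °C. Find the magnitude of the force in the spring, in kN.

Free thermal expansion: δ_free = αΔT L = 17×10⁻⁶ × 139 × 1025 = 2.422 mm.
Let P be the compressive force at the spring. The link shortens elastically by PL/(AE) and the spring compresses by P/k; together these equal δ_free.
So P = δ_free / [L/(AE) + 1/k] = 2.422 / [ 1025/(2175×123×10³) + 1/(630×10³) ].
P = 2.422 / 5.419×10⁻⁶ = 447000 N.

P ≈ 447 kN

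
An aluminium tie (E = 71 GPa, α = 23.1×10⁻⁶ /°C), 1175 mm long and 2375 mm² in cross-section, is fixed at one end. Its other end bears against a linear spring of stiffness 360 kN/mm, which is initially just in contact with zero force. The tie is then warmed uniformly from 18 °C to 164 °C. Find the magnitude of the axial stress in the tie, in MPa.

σ ≈ 171 MPa (compressive)

Free thermal expansion: δ_free = αΔT L = 23.1×10⁻⁶ × 146 × 1175 = 3.963 mm.
Let P be the compressive force at the spring. The tie shortens elastically by PL/(AE) and the spring compresses by P/k; together these equal δ_free.
So P = δ_free / [L/(AE) + 1/k] = 3.963 / [ 1175/(2375×71×10³) + 1/(360×10³) ].
P = 3.963 / 9.746×10⁻⁶ = 406600 N.
σ = P/A = 406600/2375 = 171.2 MPa.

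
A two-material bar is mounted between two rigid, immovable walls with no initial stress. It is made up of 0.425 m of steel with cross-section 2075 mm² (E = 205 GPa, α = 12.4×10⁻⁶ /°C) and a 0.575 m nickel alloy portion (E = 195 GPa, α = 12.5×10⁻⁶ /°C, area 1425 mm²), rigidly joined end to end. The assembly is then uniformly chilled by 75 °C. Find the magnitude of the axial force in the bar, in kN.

Free thermal contraction of the whole bar: Σ αᵢΔT Lᵢ = 12.4×10⁻⁶×75×425 + 12.5×10⁻⁶×75×575 = 0.9343 mm.
The walls prevent any net length change, so an axial force P (same in every segment) develops. Compatibility: P · Σ Lᵢ/(AᵢEᵢ) = δ_free.
Σ Lᵢ/(AᵢEᵢ) = 425/(2075×205×10³) + 575/(1425×195×10³) = 3.068×10⁻⁶ mm/N.
So P = 0.9343 / 3.068×10⁻⁶ = 304.5 kN, tensile.

P ≈ 304 kN (tensile)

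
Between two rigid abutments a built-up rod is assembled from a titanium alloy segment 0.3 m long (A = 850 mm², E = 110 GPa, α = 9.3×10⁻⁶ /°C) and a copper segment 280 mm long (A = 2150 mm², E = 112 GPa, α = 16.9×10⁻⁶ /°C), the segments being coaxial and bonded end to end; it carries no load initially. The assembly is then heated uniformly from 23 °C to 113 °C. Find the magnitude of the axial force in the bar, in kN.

P ≈ 155 kN (compressive)

With the walls removed the bar would change length by δ_free = Σ αᵢΔT Lᵢ = 9.3×10⁻⁶×90×300 + 16.9×10⁻⁶×90×280 = 0.677 mm.
The rigid supports impose zero overall length change; the single axial force P common to all segments must satisfy P Σ Lᵢ/(AᵢEᵢ) = δ_free.
Σ Lᵢ/(AᵢEᵢ) = 300/(850×110×10³) + 280/(2150×112×10³) = 4.371×10⁻⁶ mm/N.
So P = 0.677 / 4.371×10⁻⁶ = 154.9 kN, compressive.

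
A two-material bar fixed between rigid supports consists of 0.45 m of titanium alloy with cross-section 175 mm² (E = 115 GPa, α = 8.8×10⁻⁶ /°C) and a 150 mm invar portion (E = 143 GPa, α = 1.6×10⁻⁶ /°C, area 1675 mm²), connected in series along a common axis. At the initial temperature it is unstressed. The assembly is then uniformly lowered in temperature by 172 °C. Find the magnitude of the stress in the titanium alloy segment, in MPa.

Free thermal contraction of the whole bar: Σ αᵢΔT Lᵢ = 8.8×10⁻⁶×172×450 + 1.6×10⁻⁶×172×150 = 0.7224 mm.
The rigid supports impose zero overall length change; the single axial force P common to all segments must satisfy P Σ Lᵢ/(AᵢEᵢ) = δ_free.
The series flexibility is Σ Lᵢ/(AᵢEᵢ) = 450/(175×115×10³) + 150/(1675×143×10³) = 2.299×10⁻⁵ mm/N.
So P = 0.7224 / 2.299×10⁻⁵ = 31.43 kN, tensile.
σ_{titanium alloy} = P / A = 31430 / 175 = 179.6 MPa.

σ ≈ 180 MPa (tensile)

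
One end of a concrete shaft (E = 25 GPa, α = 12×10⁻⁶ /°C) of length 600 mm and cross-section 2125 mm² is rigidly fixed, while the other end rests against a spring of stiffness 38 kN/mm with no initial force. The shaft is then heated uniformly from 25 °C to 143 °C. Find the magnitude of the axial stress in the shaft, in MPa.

σ ≈ 10.6 MPa (compressive)

Free thermal expansion: δ_free = αΔT L = 12×10⁻⁶ × 118 × 600 = 0.8496 mm.
Let P be the compressive force at the spring. The shaft shortens elastically by PL/(AE) and the spring compresses by P/k; together these equal δ_free.
P [ L/(AE) + 1/k ] = δ_free → P [ 600/(2125×25×10³) + 1/(38×10³) ] = 0.8496.
P = 0.8496 / 3.761×10⁻⁵ = 22590 N.
σ = P/A = 22590/2125 = 10.63 MPa.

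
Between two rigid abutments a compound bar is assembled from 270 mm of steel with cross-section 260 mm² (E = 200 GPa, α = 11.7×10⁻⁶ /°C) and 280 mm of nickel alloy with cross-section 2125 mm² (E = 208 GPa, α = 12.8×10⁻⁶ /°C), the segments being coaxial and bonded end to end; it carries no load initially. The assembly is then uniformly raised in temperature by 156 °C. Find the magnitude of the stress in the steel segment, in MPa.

With the walls removed the bar would change length by δ_free = Σ αᵢΔT Lᵢ = 11.7×10⁻⁶×156×270 + 12.8×10⁻⁶×156×280 = 1.052 mm.
The walls prevent any net length change, so an axial force P (same in every segment) develops. Compatibility: P · Σ Lᵢ/(AᵢEᵢ) = δ_free.
Σ Lᵢ/(AᵢEᵢ) = 270/(260×200×10³) + 280/(2125×208×10³) = 5.826×10⁻⁶ mm/N.
Hence P = δ_free / Σ(L/AE) = 1.052/5.826×10⁻⁶ = 180.6 kN (compressive).
σ_{steel} = P / A = 180600 / 260 = 694.5 MPa.

σ ≈ 694 MPa (compressive)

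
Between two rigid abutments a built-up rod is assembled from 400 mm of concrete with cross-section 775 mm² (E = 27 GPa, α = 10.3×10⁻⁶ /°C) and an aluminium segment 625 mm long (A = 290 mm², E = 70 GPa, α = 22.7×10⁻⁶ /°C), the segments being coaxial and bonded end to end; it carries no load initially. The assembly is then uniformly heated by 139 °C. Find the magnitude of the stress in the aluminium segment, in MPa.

If the supports were absent, the total length change would be Σ αᵢΔT Lᵢ = 10.3×10⁻⁶×139×400 + 22.7×10⁻⁶×139×625 = 2.545 mm.
Since the ends are fixed, an axial force P builds up, equal in every segment, with P · Σ Lᵢ/(AᵢEᵢ) = δ_free.
The series flexibility is Σ Lᵢ/(AᵢEᵢ) = 400/(775×27×10³) + 625/(290×70×10³) = 4.99×10⁻⁵ mm/N.
Hence P = δ_free / Σ(L/AE) = 2.545/4.99×10⁻⁵ = 50.99 kN (compressive).
σ_{aluminium} = P / A = 50990 / 290 = 175.8 MPa.

σ ≈ 176 MPa (compressive)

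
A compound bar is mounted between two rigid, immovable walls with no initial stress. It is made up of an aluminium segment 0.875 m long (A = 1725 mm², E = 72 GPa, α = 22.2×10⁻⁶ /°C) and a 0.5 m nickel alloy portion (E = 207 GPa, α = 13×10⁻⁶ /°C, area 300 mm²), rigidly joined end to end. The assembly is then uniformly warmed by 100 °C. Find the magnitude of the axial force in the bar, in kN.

P ≈ 172 kN (compressive)

With the walls removed the bar would change length by δ_free = Σ αᵢΔT Lᵢ = 22.2×10⁻⁶×100×875 + 13×10⁻⁶×100×500 = 2.592 mm.
Since the ends are fixed, an axial force P builds up, equal in every segment, with P · Σ Lᵢ/(AᵢEᵢ) = δ_free.
Σ Lᵢ/(AᵢEᵢ) = 875/(1725×72×10³) + 500/(300×207×10³) = 1.51×10⁻⁵ mm/N.
So P = 2.592 / 1.51×10⁻⁵ = 171.7 kN, compressive.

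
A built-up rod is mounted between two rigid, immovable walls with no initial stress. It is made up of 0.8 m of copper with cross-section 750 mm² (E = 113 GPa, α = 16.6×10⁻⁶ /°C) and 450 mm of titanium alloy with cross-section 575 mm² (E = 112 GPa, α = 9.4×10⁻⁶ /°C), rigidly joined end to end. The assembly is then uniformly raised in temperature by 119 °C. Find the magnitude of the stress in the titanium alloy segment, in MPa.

If the supports were absent, the total length change would be Σ αᵢΔT Lᵢ = 16.6×10⁻⁶×119×800 + 9.4×10⁻⁶×119×450 = 2.084 mm.
Since the ends are fixed, an axial force P builds up, equal in every segment, with P · Σ Lᵢ/(AᵢEᵢ) = δ_free.
Σ Lᵢ/(AᵢEᵢ) = 800/(750×113×10³) + 450/(575×112×10³) = 1.643×10⁻⁵ mm/N.
Hence P = δ_free / Σ(L/AE) = 2.084/1.643×10⁻⁵ = 126.8 kN (compressive).
σ_{titanium alloy} = P / A = 126800 / 575 = 220.6 MPa.

σ ≈ 221 MPa (compressive)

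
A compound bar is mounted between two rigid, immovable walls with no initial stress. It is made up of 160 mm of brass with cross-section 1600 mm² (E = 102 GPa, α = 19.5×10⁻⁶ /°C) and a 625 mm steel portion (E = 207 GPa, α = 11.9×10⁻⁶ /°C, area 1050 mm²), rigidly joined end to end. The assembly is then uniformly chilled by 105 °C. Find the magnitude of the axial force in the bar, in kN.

If the supports were absent, the total length change would be Σ αᵢΔT Lᵢ = 19.5×10⁻⁶×105×160 + 11.9×10⁻⁶×105×625 = 1.109 mm.
Since the ends are fixed, an axial force P builds up, equal in every segment, with P · Σ Lᵢ/(AᵢEᵢ) = δ_free.
Σ Lᵢ/(AᵢEᵢ) = 160/(1600×102×10³) + 625/(1050×207×10³) = 3.856×10⁻⁶ mm/N.
P = 1.109 / 3.856×10⁻⁶ = 287500 N = 287.5 kN, tensile.

P ≈ 287 kN (tensile)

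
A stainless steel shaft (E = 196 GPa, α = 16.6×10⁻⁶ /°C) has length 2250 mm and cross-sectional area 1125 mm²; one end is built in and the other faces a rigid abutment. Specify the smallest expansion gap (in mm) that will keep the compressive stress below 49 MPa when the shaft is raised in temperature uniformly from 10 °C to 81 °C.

Free expansion if unrestrained: δ_free = αΔT L = 16.6×10⁻⁶ × 71 × 2250 = 2.652 mm.
A stress of 49 MPa corresponds to the wall pushing the shaft back by σL/E = 49×2250/(196×10³) = 0.5625 mm.
So the gap has to take up the difference, g_min = δ_free − σL/E = 2.652 − 0.5625 = 2.089 mm.

g ≈ 2.09 mm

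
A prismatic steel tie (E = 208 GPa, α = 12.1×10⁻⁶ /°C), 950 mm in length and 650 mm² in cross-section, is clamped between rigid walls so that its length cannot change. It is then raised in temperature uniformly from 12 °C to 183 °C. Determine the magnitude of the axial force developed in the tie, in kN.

Full restraint means ε = 0, so the stress is σ = EαΔT = 208×10³ × 12.1×10⁻⁶ × 171 = 430.4 MPa.
Then P = σA = 430.4 × 650 mm² = 279.7 kN, compressive.

P ≈ 280 kN (compressive)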